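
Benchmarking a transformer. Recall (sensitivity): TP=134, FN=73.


Recall = TP/(TP+FN)
= 134/(134+73)
= 134/207 = 64.73%

64.73%


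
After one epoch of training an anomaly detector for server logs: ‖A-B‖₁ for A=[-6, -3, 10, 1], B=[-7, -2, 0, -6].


d = |-6+ 7| + |-3+ 2| + |10-0| + |1+ 6|
  = 1 + 1 + 10 + 7
  = 19

19


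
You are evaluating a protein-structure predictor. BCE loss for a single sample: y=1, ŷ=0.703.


BCE = -[y·ln(p) + (1-y)·ln(1-p)]
= -1·ln(0.703) - 0
= -ln(0.703) = 0.3524

0.3524


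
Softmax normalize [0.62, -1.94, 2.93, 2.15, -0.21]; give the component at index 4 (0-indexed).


Exponentials: e^0.62=1.8589, e^-1.94=0.1437, e^2.93=18.7276, e^2.15=8.5849, e^-0.21=0.8106
Sum = 30.1257
Softmax = [0.0617, 0.0048, 0.6216, 0.285, 0.0269]
p[4] = 0.8106/30.1257 = 0.0269

0.0269


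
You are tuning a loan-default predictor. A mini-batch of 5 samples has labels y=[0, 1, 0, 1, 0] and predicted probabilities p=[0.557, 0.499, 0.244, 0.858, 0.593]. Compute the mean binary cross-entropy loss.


L[0] = -ln(1-0.557) = -ln(0.443) = 0.8142
L[1] = -ln(0.499) = 0.6951
L[2] = -ln(1-0.244) = -ln(0.756) = 0.2797
L[3] = -ln(0.858) = 0.1532
L[4] = -ln(1-0.593) = -ln(0.407) = 0.8989
mean = (0.8142 + 0.6951 + 0.2797 + 0.1532 + 0.8989)/5 = 0.5682

0.5682


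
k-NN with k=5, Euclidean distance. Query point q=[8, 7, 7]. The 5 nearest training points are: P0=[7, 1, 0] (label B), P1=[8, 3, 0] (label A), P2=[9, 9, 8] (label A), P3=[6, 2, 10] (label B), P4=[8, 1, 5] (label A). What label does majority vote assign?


d(q,P0) = 9.2736  (label B)
d(q,P1) = 8.0623  (label A)
d(q,P2) = 2.4495  (label A)
d(q,P3) = 6.1644  (label B)
d(q,P4) = 6.3246  (label A)
Votes: A=3, B=2
Majority → A

A


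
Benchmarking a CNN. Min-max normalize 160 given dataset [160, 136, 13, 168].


min=13, max=168
(160-13)/(168-13) = 147/155 = 0.9484

0.9484


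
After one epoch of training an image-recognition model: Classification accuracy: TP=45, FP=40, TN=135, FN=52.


Accuracy = (TP+TN)/(TP+TN+FP+FN)
= (45+135)/(272)
= 180/272 = 66.18%

66.18%


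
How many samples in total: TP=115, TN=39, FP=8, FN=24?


Total = TP + TN + FP + FN
= 115 + 39 + 8 + 24
= 186
(Predicted positive: 123, predicted negative: 63)

186


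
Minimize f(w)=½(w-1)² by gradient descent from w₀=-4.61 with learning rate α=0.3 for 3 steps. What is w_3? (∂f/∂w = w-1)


step 1: grad = -4.61-1 = -5.61; w = -4.61 - 0.3·(-5.61) = -2.927
step 2: grad = -2.927-1 = -3.927; w = -2.927 - 0.3·(-3.927) = -1.7489
step 3: grad = -1.7489-1 = -2.7489; w = -1.7489 - 0.3·(-2.7489) = -0.92423

-0.92423


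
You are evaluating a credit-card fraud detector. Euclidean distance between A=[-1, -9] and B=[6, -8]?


d = √((-1-6)² + (-9+ 8)²)
  = √(49 + 1)
  = √50 = 7.0711

7.0711


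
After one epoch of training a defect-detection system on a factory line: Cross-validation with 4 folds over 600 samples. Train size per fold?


Fold size = 600/4 = 150
Training per fold = 600 - 150 = 450

450


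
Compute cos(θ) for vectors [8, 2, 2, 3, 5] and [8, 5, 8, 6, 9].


A·B = 8·8 + 2·5 + 2·8 + 3·6 + 5·9 = 153
‖A‖ = √106 = 10.2956, ‖B‖ = √270 = 16.4317
cos = 153/(√106·√270) = 153/√28620 = 0.9044

0.9044


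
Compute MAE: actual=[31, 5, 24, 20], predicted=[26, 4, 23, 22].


Absolute errors: |31-26|=5, |5-4|=1, |24-23|=1, |20-22|=2
Sum = 9
MAE = 9/4 = 9/4

9/4


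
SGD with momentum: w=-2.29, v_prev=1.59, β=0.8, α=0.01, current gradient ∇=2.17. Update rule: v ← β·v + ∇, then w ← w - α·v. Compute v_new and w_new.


v_new = 0.8·1.59 + 2.17 = 1.272 + 2.17 = 3.442
w_new = -2.29 - 0.01·3.442 = -2.29 - 0.03442 = -2.32442

v_new=3.442, w_new=-2.32442


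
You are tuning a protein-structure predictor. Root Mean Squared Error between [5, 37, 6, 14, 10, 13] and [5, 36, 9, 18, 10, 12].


MSE = 27/6 = 4.5
RMSE = √(27/6) = 2.1213

2.1213


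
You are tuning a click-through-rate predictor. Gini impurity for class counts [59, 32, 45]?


Probabilities: [59/136, 32/136, 45/136] ≈ [0.4338, 0.2353, 0.3309]
Σpᵢ² = (3481 + 1024 + 2025)/136² = 6530/18496
Gini = 1 - Σpᵢ² = 1 - 6530/18496 = 0.647

0.647


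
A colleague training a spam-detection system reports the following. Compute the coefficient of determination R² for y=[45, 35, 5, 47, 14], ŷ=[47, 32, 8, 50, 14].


ȳ = 29.2
SS_res = Σ(y-ŷ)² = 31
SS_tot = Σ(y-ȳ)² = 1416.8
R² = 1 - SS_res/SS_tot = 1 - 0.0219 = 0.9781

0.9781


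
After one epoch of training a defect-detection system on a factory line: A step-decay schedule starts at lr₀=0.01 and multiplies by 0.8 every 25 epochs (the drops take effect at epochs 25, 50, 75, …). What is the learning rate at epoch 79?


n_drops = ⌊79/25⌋ = 3
lr = 0.01·0.8^3 = 0.01·0.512 = 0.00512

0.00512


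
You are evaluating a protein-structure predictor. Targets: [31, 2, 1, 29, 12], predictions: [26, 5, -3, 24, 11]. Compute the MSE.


Squared errors: (31-26)²=25, (2-5)²=9, (1+ 3)²=16, (29-24)²=25, (12-11)²=1
Sum = 76
MSE = 76/5 = 76/5

76/5


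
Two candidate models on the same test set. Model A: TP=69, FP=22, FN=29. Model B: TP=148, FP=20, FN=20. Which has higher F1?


Model A: P=69/91=0.7582, R=69/98=0.7041, F1=2PR/(P+R)=2TP/(2TP+FP+FN)=138/189=0.7302
Model B: P=148/168=0.881, R=148/168=0.881, F1=2PR/(P+R)=2TP/(2TP+FP+FN)=296/336=0.881
0.7302 < 0.881 → Model B

Model B


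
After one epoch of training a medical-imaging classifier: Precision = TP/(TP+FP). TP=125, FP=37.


Precision = TP/(TP+FP)
= 125/(125+37)
= 125/162 = 77.16%

77.16%


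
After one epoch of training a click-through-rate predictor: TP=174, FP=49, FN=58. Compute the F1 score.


Precision = 174/223 = 0.7803
Recall = 174/232 = 0.75
F1 = 2·P·R/(P+R) = 2·TP/(2·TP+FP+FN) = 348/(348+49+58) = 348/455 = 0.7648

0.7648


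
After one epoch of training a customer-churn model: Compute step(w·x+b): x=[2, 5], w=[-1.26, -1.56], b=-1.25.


z = (2)·(-1.26) + (5)·(-1.56) - 1.25
  = -11.57
step(z) = 0 (z<0)

0


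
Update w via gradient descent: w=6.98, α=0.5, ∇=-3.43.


w_new = w - α·∇
= 6.98 - 0.5·-3.43
= 6.98 + 1.715
= 8.695

8.695


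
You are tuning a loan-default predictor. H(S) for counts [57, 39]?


Probabilities: [57/96, 39/96] ≈ [0.5938, 0.4062]
H = -((57/96)·log₂(57/96) + (39/96)·log₂(39/96))
  = 0.9745 bits

0.9745 bits


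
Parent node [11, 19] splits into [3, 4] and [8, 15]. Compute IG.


Parent = [11, 19], H_parent = 0.9481
H_left = 0.9852 (n=7), H_right = 0.9321 (n=23)
H_children = (7/30)·0.9852 + (23/30)·0.9321 = 0.9445
IG = 0.9481 - 0.9445 = 0.0036

0.0036


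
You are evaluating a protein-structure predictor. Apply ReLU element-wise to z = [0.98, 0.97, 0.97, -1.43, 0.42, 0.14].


ReLU(0.98) = max(0, 0.98) = 0.98
ReLU(0.97) = max(0, 0.97) = 0.97
ReLU(0.97) = max(0, 0.97) = 0.97
ReLU(-1.43) = max(0, -1.43) = 0.0
ReLU(0.42) = max(0, 0.42) = 0.42
ReLU(0.14) = max(0, 0.14) = 0.14
result = [0.98, 0.97, 0.97, 0.0, 0.42, 0.14]

[0.98, 0.97, 0.97, 0.0, 0.42, 0.14]


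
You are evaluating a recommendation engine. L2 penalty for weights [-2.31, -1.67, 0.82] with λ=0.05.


‖w‖₂² = (-2.31)² + (-1.67)² + (0.82)²
     = 5.3361 + 2.7889 + 0.6724
     = 8.7974
λ·‖w‖₂² = 0.05·8.7974 = 0.43987

0.43987


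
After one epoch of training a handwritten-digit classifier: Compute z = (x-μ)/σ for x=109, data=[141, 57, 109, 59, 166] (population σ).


μ = 106.4, σ = 43.4585
z = (109 - 106.4)/43.4585 = 0.0598

0.0598


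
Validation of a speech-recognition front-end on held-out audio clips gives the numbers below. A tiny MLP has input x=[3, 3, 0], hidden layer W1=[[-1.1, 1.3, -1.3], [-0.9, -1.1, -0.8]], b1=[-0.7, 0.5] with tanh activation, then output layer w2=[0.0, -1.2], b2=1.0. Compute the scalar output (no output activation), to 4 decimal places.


z1[0] = (-1.1)·(3) + (1.3)·(3) + (-1.3)·(0) - 0.7 = -0.1
z1[1] = (-0.9)·(3) + (-1.1)·(3) + (-0.8)·(0) + 0.5 = -5.5
h = tanh(z1) = [-0.0997, -1.0]
output = (0.0)·(-0.0997) + (-1.2)·(-1.0) + 1.0 = 2.2

2.2


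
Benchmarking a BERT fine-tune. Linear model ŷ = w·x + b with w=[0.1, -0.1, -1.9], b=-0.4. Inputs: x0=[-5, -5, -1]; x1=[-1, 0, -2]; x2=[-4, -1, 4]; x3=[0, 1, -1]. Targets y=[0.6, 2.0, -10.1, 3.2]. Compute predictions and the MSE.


ŷ0 = (0.1)·(-5) + (-0.1)·(-5) + (-1.9)·(-1) - 0.4 = 1.5
ŷ1 = (0.1)·(-1) + (-0.1)·(0) + (-1.9)·(-2) - 0.4 = 3.3
ŷ2 = (0.1)·(-4) + (-0.1)·(-1) + (-1.9)·(4) - 0.4 = -8.3
ŷ3 = (0.1)·(0) + (-0.1)·(1) + (-1.9)·(-1) - 0.4 = 1.4
errors² = [0.81, 1.69, 3.24, 3.24]
MSE = 8.9800/4 = 2.245

2.245


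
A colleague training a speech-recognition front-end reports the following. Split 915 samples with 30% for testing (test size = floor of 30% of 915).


Test = ⌊915·30/100⌋ = 274
Train = 915 - 274 = 641

Train: 641, Test: 274


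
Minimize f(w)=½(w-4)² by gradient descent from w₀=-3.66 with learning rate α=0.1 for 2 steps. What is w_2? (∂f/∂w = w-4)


step 1: grad = -3.66-4 = -7.66; w = -3.66 - 0.1·(-7.66) = -2.894
step 2: grad = -2.894-4 = -6.894; w = -2.894 - 0.1·(-6.894) = -2.2046

-2.2046


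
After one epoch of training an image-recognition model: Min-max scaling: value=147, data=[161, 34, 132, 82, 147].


min=34, max=161
(147-34)/(161-34) = 113/127 = 0.8898

0.8898


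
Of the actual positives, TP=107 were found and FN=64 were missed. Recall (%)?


Recall = TP/(TP+FN)
= 107/(107+64)
= 107/171 = 62.57%

62.57%


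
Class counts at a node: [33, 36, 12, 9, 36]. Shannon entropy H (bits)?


Probabilities: [33/126, 36/126, 12/126, 9/126, 36/126] ≈ [0.2619, 0.2857, 0.0952, 0.0714, 0.2857]
H = -((33/126)·log₂(33/126) + (36/126)·log₂(36/126) + (12/126)·log₂(12/126) + (9/126)·log₂(9/126) + (36/126)·log₂(36/126))
  = 2.134 bits

2.134 bits


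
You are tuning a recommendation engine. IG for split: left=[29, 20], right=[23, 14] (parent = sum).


Parent = [52, 34], H_parent = 0.9682
H_left = 0.9755 (n=49), H_right = 0.9569 (n=37)
H_children = (49/86)·0.9755 + (37/86)·0.9569 = 0.9675
IG = 0.9682 - 0.9675 = 0.0007

0.0007


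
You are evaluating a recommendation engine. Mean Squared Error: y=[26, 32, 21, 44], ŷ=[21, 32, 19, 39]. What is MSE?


Squared errors: (26-21)²=25, (32-32)²=0, (21-19)²=4, (44-39)²=25
Sum = 54
MSE = 54/4 = 27/2

27/2


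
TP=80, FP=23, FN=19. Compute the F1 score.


Precision = 80/103 = 0.7767
Recall = 80/99 = 0.8081
F1 = 2·P·R/(P+R) = 2·TP/(2·TP+FP+FN) = 160/(160+23+19) = 160/202 = 0.7921

0.7921


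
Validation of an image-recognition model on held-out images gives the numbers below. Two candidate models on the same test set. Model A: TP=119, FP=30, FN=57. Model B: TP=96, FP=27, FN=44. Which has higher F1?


Model A: P=119/149=0.7987, R=119/176=0.6761, F1=2PR/(P+R)=2TP/(2TP+FP+FN)=238/325=0.7323
Model B: P=96/123=0.7805, R=96/140=0.6857, F1=2PR/(P+R)=2TP/(2TP+FP+FN)=192/263=0.73
0.7323 > 0.73 → Model A

Model A


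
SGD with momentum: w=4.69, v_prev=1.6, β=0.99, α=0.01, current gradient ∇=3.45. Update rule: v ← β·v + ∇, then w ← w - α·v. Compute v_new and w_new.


v_new = 0.99·1.6 + 3.45 = 1.584 + 3.45 = 5.034
w_new = 4.69 - 0.01·5.034 = 4.69 - 0.05034 = 4.63966

v_new=5.034, w_new=4.63966


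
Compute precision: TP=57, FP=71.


Precision = TP/(TP+FP)
= 57/(57+71)
= 57/128 = 44.53%

44.53%


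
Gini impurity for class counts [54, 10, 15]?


Probabilities: [54/79, 10/79, 15/79] ≈ [0.6835, 0.1266, 0.1899]
Σpᵢ² = (2916 + 100 + 225)/79² = 3241/6241
Gini = 1 - Σpᵢ² = 1 - 3241/6241 = 0.4807

0.4807


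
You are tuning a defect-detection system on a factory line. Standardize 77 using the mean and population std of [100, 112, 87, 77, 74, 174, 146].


μ = 110, σ = 34.6616
z = (77 - 110)/34.6616 = -0.9521

-0.9521


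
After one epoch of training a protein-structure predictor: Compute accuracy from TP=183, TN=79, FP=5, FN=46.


Accuracy = (TP+TN)/(TP+TN+FP+FN)
= (183+79)/(313)
= 262/313 = 83.71%

83.71%


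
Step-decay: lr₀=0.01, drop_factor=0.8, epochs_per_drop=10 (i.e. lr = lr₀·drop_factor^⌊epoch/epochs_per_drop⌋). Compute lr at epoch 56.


n_drops = ⌊56/10⌋ = 5
lr = 0.01·0.8^5 = 0.01·0.32768 = 0.0032768

0.0032768


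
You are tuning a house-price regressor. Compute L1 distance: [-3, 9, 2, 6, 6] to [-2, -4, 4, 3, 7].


d = |-3+ 2| + |9+ 4| + |2-4| + |6-3| + |6-7|
  = 1 + 13 + 2 + 3 + 1
  = 20

20


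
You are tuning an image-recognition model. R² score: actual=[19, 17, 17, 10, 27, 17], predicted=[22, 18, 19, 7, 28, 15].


ȳ = 17.8333
SS_res = Σ(y-ŷ)² = 28
SS_tot = Σ(y-ȳ)² = 148.83
R² = 1 - SS_res/SS_tot = 1 - 0.1881 = 0.8119

0.8119


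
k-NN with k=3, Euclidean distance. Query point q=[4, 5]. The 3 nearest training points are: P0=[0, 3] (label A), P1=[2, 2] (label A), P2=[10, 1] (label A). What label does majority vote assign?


d(q,P0) = 4.4721  (label A)
d(q,P1) = 3.6056  (label A)
d(q,P2) = 7.2111  (label A)
Votes: A=3, B=0
Majority → A

A


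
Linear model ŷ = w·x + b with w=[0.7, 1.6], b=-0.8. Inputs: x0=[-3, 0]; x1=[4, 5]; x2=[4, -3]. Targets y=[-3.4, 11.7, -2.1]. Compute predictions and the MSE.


ŷ0 = (0.7)·(-3) + (1.6)·(0) - 0.8 = -2.9
ŷ1 = (0.7)·(4) + (1.6)·(5) - 0.8 = 10.0
ŷ2 = (0.7)·(4) + (1.6)·(-3) - 0.8 = -2.8
errors² = [0.25, 2.89, 0.49]
MSE = 3.6300/3 = 1.21

1.21


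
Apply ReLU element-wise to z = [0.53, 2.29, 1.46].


ReLU(0.53) = max(0, 0.53) = 0.53
ReLU(2.29) = max(0, 2.29) = 2.29
ReLU(1.46) = max(0, 1.46) = 1.46
result = [0.53, 2.29, 1.46]

[0.53, 2.29, 1.46]


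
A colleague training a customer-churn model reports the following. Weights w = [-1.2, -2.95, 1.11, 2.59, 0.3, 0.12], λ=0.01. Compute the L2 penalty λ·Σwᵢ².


‖w‖₂² = (-1.2)² + (-2.95)² + (1.11)² + (2.59)² + (0.3)² + (0.12)²
     = 1.44 + 8.7025 + 1.2321 + 6.7081 + 0.09 + 0.0144
     = 18.1871
λ·‖w‖₂² = 0.01·18.1871 = 0.181871

0.181871


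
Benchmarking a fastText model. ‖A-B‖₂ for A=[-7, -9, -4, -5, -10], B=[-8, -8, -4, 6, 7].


d = √((-7+ 8)² + (-9+ 8)² + (-4+ 4)² + (-5-6)² + (-10-7)²)
  = √(1 + 1 + 0 + 121 + 289)
  = √412 = 20.2978

20.2978


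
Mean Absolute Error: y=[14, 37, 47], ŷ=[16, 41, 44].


Absolute errors: |14-16|=2, |37-41|=4, |47-44|=3
Sum = 9
MAE = 9/3 = 3

3


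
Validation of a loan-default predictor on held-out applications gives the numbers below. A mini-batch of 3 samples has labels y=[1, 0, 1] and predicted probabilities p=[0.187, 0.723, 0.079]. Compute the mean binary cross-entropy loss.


L[0] = -ln(0.187) = 1.6766
L[1] = -ln(1-0.723) = -ln(0.277) = 1.2837
L[2] = -ln(0.079) = 2.5383
mean = (1.6766 + 1.2837 + 2.5383)/3 = 1.8329

1.8329


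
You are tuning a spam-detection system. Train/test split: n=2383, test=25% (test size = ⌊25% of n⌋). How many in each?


Test = ⌊2383·25/100⌋ = 595
Train = 2383 - 595 = 1788

Train: 1788, Test: 595


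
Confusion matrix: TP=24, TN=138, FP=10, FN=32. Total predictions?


Total = TP + TN + FP + FN
= 24 + 138 + 10 + 32
= 204
(Predicted positive: 34, predicted negative: 170)

204


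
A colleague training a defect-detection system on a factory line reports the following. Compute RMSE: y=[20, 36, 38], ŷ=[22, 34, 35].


MSE = 17/3 = 5.6667
RMSE = √(17/3) = 2.3805

2.3805


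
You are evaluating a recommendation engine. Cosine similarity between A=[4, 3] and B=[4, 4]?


A·B = 4·4 + 3·4 = 28
‖A‖ = √25 = 5, ‖B‖ = √32 = 5.6569
cos = 28/(√25·√32) = 28/√800 = 0.9899

0.9899


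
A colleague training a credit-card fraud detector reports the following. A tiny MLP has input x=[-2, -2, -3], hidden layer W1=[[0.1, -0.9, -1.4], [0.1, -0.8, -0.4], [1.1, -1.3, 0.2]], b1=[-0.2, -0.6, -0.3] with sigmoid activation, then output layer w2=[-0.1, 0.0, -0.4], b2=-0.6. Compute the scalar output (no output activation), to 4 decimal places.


z1[0] = (0.1)·(-2) + (-0.9)·(-2) + (-1.4)·(-3) - 0.2 = 5.6
z1[1] = (0.1)·(-2) + (-0.8)·(-2) + (-0.4)·(-3) - 0.6 = 2.0
z1[2] = (1.1)·(-2) + (-1.3)·(-2) + (0.2)·(-3) - 0.3 = -0.5
h = sigmoid(z1) = [0.9963, 0.8808, 0.3775]
output = (-0.1)·(0.9963) + (0.0)·(0.8808) + (-0.4)·(0.3775) - 0.6 = -0.8506

-0.8506


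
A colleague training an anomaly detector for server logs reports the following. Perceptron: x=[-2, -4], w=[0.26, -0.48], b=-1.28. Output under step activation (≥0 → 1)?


z = (-2)·(0.26) + (-4)·(-0.48) - 1.28
  = 0.12
step(z) = 1 (z≥0)

1


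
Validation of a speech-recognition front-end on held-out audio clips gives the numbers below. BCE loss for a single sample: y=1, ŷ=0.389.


BCE = -[y·ln(p) + (1-y)·ln(1-p)]
= -1·ln(0.389) - 0
= -ln(0.389) = 0.9442

0.9442


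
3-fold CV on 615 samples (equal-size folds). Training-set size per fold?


Fold size = 615/3 = 205
Training per fold = 615 - 205 = 410

410


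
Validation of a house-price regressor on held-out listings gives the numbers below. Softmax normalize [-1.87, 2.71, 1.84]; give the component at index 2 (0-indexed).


Exponentials: e^-1.87=0.1541, e^2.71=15.0293, e^1.84=6.2965
Sum = 21.4799
Softmax = [0.0072, 0.6997, 0.2931]
p[2] = 6.2965/21.4799 = 0.2931

0.2931


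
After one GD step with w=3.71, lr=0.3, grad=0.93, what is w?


w_new = w - α·∇
= 3.71 - 0.3·0.93
= 3.71 - 0.279
= 3.431

3.431


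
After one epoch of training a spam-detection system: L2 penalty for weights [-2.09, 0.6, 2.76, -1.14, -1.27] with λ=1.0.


‖w‖₂² = (-2.09)² + (0.6)² + (2.76)² + (-1.14)² + (-1.27)²
     = 4.3681 + 0.36 + 7.6176 + 1.2996 + 1.6129
     = 15.2582
λ·‖w‖₂² = 1.0·15.2582 = 15.2582

15.2582


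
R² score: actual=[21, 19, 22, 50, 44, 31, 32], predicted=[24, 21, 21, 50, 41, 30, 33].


ȳ = 31.2857
SS_res = Σ(y-ŷ)² = 25
SS_tot = Σ(y-ȳ)² = 855.43
R² = 1 - SS_res/SS_tot = 1 - 0.0292 = 0.9708

0.9708


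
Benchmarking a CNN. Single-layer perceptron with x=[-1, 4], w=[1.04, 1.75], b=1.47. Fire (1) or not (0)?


z = (-1)·(1.04) + (4)·(1.75) + 1.47
  = 7.43
step(z) = 1 (z≥0)

1


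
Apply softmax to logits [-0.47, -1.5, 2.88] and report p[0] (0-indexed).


Exponentials: e^-0.47=0.625, e^-1.5=0.2231, e^2.88=17.8143
Sum = 18.6624
Softmax = [0.0335, 0.012, 0.9546]
p[0] = 0.625/18.6624 = 0.0335

0.0335


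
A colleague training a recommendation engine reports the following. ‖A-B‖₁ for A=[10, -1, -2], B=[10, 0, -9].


d = |10-10| + |-1-0| + |-2+ 9|
  = 0 + 1 + 7
  = 8

8


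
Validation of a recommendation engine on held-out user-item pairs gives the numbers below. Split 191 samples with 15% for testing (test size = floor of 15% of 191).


Test = ⌊191·15/100⌋ = 28
Train = 191 - 28 = 163

Train: 163, Test: 28


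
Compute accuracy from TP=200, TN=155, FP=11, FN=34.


Accuracy = (TP+TN)/(TP+TN+FP+FN)
= (200+155)/(400)
= 355/400 = 88.75%

88.75%


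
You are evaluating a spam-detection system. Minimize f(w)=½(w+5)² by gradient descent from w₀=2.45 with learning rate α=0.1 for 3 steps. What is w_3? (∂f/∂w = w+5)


step 1: grad = 2.45+5 = 7.45; w = 2.45 - 0.1·(7.45) = 1.705
step 2: grad = 1.705+5 = 6.705; w = 1.705 - 0.1·(6.705) = 1.0345
step 3: grad = 1.0345+5 = 6.0345; w = 1.0345 - 0.1·(6.0345) = 0.43105

0.43105


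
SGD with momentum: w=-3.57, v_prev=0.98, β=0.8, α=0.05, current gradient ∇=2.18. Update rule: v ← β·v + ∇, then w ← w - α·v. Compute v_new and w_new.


v_new = 0.8·0.98 + 2.18 = 0.784 + 2.18 = 2.964
w_new = -3.57 - 0.05·2.964 = -3.57 - 0.1482 = -3.7182

v_new=2.964, w_new=-3.7182


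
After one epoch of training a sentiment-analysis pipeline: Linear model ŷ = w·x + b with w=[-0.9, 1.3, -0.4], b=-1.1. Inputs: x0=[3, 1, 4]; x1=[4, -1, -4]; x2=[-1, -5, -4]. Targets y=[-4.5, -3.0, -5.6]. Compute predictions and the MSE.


ŷ0 = (-0.9)·(3) + (1.3)·(1) + (-0.4)·(4) - 1.1 = -4.1
ŷ1 = (-0.9)·(4) + (1.3)·(-1) + (-0.4)·(-4) - 1.1 = -4.4
ŷ2 = (-0.9)·(-1) + (1.3)·(-5) + (-0.4)·(-4) - 1.1 = -5.1
errors² = [0.16, 1.96, 0.25]
MSE = 2.3700/3 = 0.79

0.79


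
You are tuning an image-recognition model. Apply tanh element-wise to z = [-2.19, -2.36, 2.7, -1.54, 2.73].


tanh(-2.19) = -0.9753
tanh(-2.36) = -0.9823
tanh(2.7) = 0.991
tanh(-1.54) = -0.9121
tanh(2.73) = 0.9915
result = [-0.9753, -0.9823, 0.991, -0.9121, 0.9915]

[-0.9753, -0.9823, 0.991, -0.9121, 0.9915]


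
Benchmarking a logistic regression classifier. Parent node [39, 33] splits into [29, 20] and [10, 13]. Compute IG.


Parent = [39, 33], H_parent = 0.995
H_left = 0.9755 (n=49), H_right = 0.9877 (n=23)
H_children = (49/72)·0.9755 + (23/72)·0.9877 = 0.9794
IG = 0.995 - 0.9794 = 0.0156

0.0156


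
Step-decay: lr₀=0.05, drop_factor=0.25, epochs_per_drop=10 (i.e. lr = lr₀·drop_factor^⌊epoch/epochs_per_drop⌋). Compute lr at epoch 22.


n_drops = ⌊22/10⌋ = 2
lr = 0.05·0.25^2 = 0.05·0.0625 = 0.003125

0.003125


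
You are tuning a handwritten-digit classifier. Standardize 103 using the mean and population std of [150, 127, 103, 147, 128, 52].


μ = 117.8333, σ = 33.2336
z = (103 - 117.8333)/33.2336 = -0.4463

-0.4463


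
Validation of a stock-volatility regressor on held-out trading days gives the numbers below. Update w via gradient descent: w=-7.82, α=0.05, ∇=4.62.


w_new = w - α·∇
= -7.82 - 0.05·4.62
= -7.82 - 0.231
= -8.051

-8.051


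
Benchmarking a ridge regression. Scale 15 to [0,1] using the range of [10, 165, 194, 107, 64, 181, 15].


min=10, max=194
(15-10)/(194-10) = 5/184 = 0.0272

0.0272


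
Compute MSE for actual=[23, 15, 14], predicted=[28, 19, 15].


Squared errors: (23-28)²=25, (15-19)²=16, (14-15)²=1
Sum = 42
MSE = 42/3 = 14

14


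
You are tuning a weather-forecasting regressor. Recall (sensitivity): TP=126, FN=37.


Recall = TP/(TP+FN)
= 126/(126+37)
= 126/163 = 77.3%

77.3%


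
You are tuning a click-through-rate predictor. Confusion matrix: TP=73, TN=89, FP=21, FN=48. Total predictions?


Total = TP + TN + FP + FN
= 73 + 89 + 21 + 48
= 231
(Predicted positive: 94, predicted negative: 137)

231


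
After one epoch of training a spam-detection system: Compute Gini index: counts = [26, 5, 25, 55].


Probabilities: [26/111, 5/111, 25/111, 55/111] ≈ [0.2342, 0.045, 0.2252, 0.4955]
Σpᵢ² = (676 + 25 + 625 + 3025)/111² = 4351/12321
Gini = 1 - Σpᵢ² = 1 - 4351/12321 = 0.6469

0.6469


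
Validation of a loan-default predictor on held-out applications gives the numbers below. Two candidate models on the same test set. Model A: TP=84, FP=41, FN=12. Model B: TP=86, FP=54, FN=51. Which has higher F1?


Model A: P=84/125=0.672, R=84/96=0.875, F1=2PR/(P+R)=2TP/(2TP+FP+FN)=168/221=0.7602
Model B: P=86/140=0.6143, R=86/137=0.6277, F1=2PR/(P+R)=2TP/(2TP+FP+FN)=172/277=0.6209
0.7602 > 0.6209 → Model A

Model A


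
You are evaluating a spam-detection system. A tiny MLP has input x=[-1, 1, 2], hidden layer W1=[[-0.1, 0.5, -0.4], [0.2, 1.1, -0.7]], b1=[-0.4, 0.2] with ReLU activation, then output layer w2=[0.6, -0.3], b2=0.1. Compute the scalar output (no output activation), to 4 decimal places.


z1[0] = (-0.1)·(-1) + (0.5)·(1) + (-0.4)·(2) - 0.4 = -0.6
z1[1] = (0.2)·(-1) + (1.1)·(1) + (-0.7)·(2) + 0.2 = -0.3
h = ReLU(z1) = [0.0, 0.0]
output = (0.6)·(0.0) + (-0.3)·(0.0) + 0.1 = 0.1

0.1


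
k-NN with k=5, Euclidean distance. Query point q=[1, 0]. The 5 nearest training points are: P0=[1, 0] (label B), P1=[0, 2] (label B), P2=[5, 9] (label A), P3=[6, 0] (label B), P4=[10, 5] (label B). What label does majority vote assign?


d(q,P0) = 0.0  (label B)
d(q,P1) = 2.2361  (label B)
d(q,P2) = 9.8489  (label A)
d(q,P3) = 5.0  (label B)
d(q,P4) = 10.2956  (label B)
Votes: A=1, B=4
Majority → B

B


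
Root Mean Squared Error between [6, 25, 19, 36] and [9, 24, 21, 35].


MSE = 15/4 = 3.75
RMSE = √(15/4) = 1.9365

1.9365


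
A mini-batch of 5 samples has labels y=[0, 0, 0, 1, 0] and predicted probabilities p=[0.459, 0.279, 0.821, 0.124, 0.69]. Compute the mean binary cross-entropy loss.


L[0] = -ln(1-0.459) = -ln(0.541) = 0.6143
L[1] = -ln(1-0.279) = -ln(0.721) = 0.3271
L[2] = -ln(1-0.821) = -ln(0.179) = 1.7204
L[3] = -ln(0.124) = 2.0875
L[4] = -ln(1-0.69) = -ln(0.31) = 1.1712
mean = (0.6143 + 0.3271 + 1.7204 + 2.0875 + 1.1712)/5 = 1.1841

1.1841


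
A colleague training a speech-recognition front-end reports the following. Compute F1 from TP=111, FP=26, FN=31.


Precision = 111/137 = 0.8102
Recall = 111/142 = 0.7817
F1 = 2·P·R/(P+R) = 2·TP/(2·TP+FP+FN) = 222/(222+26+31) = 222/279 = 0.7957

0.7957


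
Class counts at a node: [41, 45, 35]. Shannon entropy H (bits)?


Probabilities: [41/121, 45/121, 35/121] ≈ [0.3388, 0.3719, 0.2893]
H = -((41/121)·log₂(41/121) + (45/121)·log₂(45/121) + (35/121)·log₂(35/121))
  = 1.5774 bits

1.5774 bits


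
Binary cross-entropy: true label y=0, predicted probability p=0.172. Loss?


BCE = -[y·ln(p) + (1-y)·ln(1-p)]
= -0 - 1·ln(1-0.172)
= -ln(0.828) = 0.1887

0.1887


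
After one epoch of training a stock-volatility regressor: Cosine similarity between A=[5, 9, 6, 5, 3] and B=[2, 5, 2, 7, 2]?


A·B = 5·2 + 9·5 + 6·2 + 5·7 + 3·2 = 108
‖A‖ = √176 = 13.2665, ‖B‖ = √86 = 9.2736
cos = 108/(√176·√86) = 108/√15136 = 0.8778

0.8778


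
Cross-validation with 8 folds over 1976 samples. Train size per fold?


Fold size = 1976/8 = 247
Training per fold = 1976 - 247 = 1729

1729


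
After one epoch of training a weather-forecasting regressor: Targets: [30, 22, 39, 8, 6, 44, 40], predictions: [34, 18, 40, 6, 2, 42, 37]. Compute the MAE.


Absolute errors: |30-34|=4, |22-18|=4, |39-40|=1, |8-6|=2, |6-2|=4, |44-42|=2, |40-37|=3
Sum = 20
MAE = 20/7 = 20/7

20/7


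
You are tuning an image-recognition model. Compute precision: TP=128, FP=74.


Precision = TP/(TP+FP)
= 128/(128+74)
= 128/202 = 63.37%

63.37%


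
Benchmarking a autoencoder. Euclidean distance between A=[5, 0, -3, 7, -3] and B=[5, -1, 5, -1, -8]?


d = √((5-5)² + (0+ 1)² + (-3-5)² + (7+ 1)² + (-3+ 8)²)
  = √(0 + 1 + 64 + 64 + 25)
  = √154 = 12.4097

12.4097


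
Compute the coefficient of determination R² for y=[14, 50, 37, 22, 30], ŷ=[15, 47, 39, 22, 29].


ȳ = 30.6
SS_res = Σ(y-ŷ)² = 15
SS_tot = Σ(y-ȳ)² = 767.2
R² = 1 - SS_res/SS_tot = 1 - 0.0196 = 0.9804

0.9804


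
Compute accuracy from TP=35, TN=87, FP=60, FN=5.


Accuracy = (TP+TN)/(TP+TN+FP+FN)
= (35+87)/(187)
= 122/187 = 65.24%

65.24%


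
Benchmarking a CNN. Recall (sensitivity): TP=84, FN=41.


Recall = TP/(TP+FN)
= 84/(84+41)
= 84/125 = 67.2%

67.2%


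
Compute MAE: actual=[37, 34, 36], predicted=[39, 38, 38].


Absolute errors: |37-39|=2, |34-38|=4, |36-38|=2
Sum = 8
MAE = 8/3 = 8/3

8/3


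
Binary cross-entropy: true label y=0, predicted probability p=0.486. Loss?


BCE = -[y·ln(p) + (1-y)·ln(1-p)]
= -0 - 1·ln(1-0.486)
= -ln(0.514) = 0.6655

0.6655


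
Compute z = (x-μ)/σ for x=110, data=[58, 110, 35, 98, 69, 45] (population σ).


μ = 69.1667, σ = 27.0026
z = (110 - 69.1667)/27.0026 = 1.5122

1.5122


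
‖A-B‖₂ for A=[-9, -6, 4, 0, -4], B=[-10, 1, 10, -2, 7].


d = √((-9+ 10)² + (-6-1)² + (4-10)² + (0+ 2)² + (-4-7)²)
  = √(1 + 49 + 36 + 4 + 121)
  = √211 = 14.5258

14.5258


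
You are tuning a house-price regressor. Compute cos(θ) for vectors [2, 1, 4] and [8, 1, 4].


A·B = 2·8 + 1·1 + 4·4 = 33
‖A‖ = √21 = 4.5826, ‖B‖ = √81 = 9
cos = 33/(√21·√81) = 33/√1701 = 0.8001

0.8001


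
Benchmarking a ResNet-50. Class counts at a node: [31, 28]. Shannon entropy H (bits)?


Probabilities: [31/59, 28/59] ≈ [0.5254, 0.4746]
H = -((31/59)·log₂(31/59) + (28/59)·log₂(28/59))
  = 0.9981 bits

0.9981 bits


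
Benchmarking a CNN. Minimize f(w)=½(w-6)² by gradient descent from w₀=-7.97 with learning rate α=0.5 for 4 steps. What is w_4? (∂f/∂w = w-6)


step 1: grad = -7.97-6 = -13.97; w = -7.97 - 0.5·(-13.97) = -0.985
step 2: grad = -0.985-6 = -6.985; w = -0.985 - 0.5·(-6.985) = 2.5075
step 3: grad = 2.5075-6 = -3.4925; w = 2.5075 - 0.5·(-3.4925) = 4.25375
step 4: grad = 4.25375-6 = -1.74625; w = 4.25375 - 0.5·(-1.74625) = 5.126875

5.126875


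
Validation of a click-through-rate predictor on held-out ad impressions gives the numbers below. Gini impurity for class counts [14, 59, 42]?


Probabilities: [14/115, 59/115, 42/115] ≈ [0.1217, 0.513, 0.3652]
Σpᵢ² = (196 + 3481 + 1764)/115² = 5441/13225
Gini = 1 - Σpᵢ² = 1 - 5441/13225 = 0.5886

0.5886


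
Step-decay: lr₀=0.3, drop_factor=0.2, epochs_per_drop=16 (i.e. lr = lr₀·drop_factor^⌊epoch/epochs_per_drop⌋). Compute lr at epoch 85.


n_drops = ⌊85/16⌋ = 5
lr = 0.3·0.2^5 = 0.3·0.00032 = 0.000096

0.000096


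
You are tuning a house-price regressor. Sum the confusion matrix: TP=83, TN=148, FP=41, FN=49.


Total = TP + TN + FP + FN
= 83 + 148 + 41 + 49
= 321
(Predicted positive: 124, predicted negative: 197)

321


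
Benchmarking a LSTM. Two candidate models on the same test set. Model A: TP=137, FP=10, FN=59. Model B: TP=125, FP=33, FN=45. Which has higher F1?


Model A: P=137/147=0.932, R=137/196=0.699, F1=2PR/(P+R)=2TP/(2TP+FP+FN)=274/343=0.7988
Model B: P=125/158=0.7911, R=125/170=0.7353, F1=2PR/(P+R)=2TP/(2TP+FP+FN)=250/328=0.7622
0.7988 > 0.7622 → Model A

Model A


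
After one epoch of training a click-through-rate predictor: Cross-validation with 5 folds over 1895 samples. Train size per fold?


Fold size = 1895/5 = 379
Training per fold = 1895 - 379 = 1516

1516


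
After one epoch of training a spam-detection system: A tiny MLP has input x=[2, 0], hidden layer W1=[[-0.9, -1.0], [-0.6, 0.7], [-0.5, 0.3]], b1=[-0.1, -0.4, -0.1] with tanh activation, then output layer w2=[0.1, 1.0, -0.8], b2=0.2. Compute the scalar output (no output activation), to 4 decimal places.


z1[0] = (-0.9)·(2) + (-1.0)·(0) - 0.1 = -1.9
z1[1] = (-0.6)·(2) + (0.7)·(0) - 0.4 = -1.6
z1[2] = (-0.5)·(2) + (0.3)·(0) - 0.1 = -1.1
h = tanh(z1) = [-0.9562, -0.9217, -0.8005]
output = (0.1)·(-0.9562) + (1.0)·(-0.9217) + (-0.8)·(-0.8005) + 0.2 = -0.1769

-0.1769


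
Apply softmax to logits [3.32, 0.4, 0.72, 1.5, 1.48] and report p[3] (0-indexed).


Exponentials: e^3.32=27.6604, e^0.4=1.4918, e^0.72=2.0544, e^1.5=4.4817, e^1.48=4.3929
Sum = 40.0812
Softmax = [0.6901, 0.0372, 0.0513, 0.1118, 0.1096]
p[3] = 4.4817/40.0812 = 0.1118

0.1118


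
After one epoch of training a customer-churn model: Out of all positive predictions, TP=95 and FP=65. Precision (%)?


Precision = TP/(TP+FP)
= 95/(95+65)
= 95/160 = 59.38%

59.38%


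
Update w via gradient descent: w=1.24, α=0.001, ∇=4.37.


w_new = w - α·∇
= 1.24 - 0.001·4.37
= 1.24 - 0.00437
= 1.23563

1.23563


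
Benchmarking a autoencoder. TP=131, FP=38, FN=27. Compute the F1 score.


Precision = 131/169 = 0.7751
Recall = 131/158 = 0.8291
F1 = 2·P·R/(P+R) = 2·TP/(2·TP+FP+FN) = 262/(262+38+27) = 262/327 = 0.8012

0.8012


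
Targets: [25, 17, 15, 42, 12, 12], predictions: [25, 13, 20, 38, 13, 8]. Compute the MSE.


Squared errors: (25-25)²=0, (17-13)²=16, (15-20)²=25, (42-38)²=16, (12-13)²=1, (12-8)²=16
Sum = 74
MSE = 74/6 = 37/3

37/3


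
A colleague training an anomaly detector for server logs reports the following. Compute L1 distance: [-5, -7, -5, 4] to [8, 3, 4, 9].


d = |-5-8| + |-7-3| + |-5-4| + |4-9|
  = 13 + 10 + 9 + 5
  = 37

37


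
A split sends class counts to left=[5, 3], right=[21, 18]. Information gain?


Parent = [26, 21], H_parent = 0.9918
H_left = 0.9544 (n=8), H_right = 0.9957 (n=39)
H_children = (8/47)·0.9544 + (39/47)·0.9957 = 0.9887
IG = 0.9918 - 0.9887 = 0.0031

0.0031


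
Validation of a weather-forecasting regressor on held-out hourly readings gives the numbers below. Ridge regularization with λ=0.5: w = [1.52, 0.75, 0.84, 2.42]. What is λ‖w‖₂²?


‖w‖₂² = (1.52)² + (0.75)² + (0.84)² + (2.42)²
     = 2.3104 + 0.5625 + 0.7056 + 5.8564
     = 9.4349
λ·‖w‖₂² = 0.5·9.4349 = 4.71745

4.71745


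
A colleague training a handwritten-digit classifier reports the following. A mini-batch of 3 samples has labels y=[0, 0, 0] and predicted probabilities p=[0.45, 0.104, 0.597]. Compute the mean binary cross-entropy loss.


L[0] = -ln(1-0.45) = -ln(0.55) = 0.5978
L[1] = -ln(1-0.104) = -ln(0.896) = 0.1098
L[2] = -ln(1-0.597) = -ln(0.403) = 0.9088
mean = (0.5978 + 0.1098 + 0.9088)/3 = 0.5388

0.5388


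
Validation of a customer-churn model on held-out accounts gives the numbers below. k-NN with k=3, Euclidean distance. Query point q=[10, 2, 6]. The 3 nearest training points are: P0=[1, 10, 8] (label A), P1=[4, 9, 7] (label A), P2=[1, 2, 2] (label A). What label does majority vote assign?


d(q,P0) = 12.2066  (label A)
d(q,P1) = 9.2736  (label A)
d(q,P2) = 9.8489  (label A)
Votes: A=3, B=0
Majority → A

A


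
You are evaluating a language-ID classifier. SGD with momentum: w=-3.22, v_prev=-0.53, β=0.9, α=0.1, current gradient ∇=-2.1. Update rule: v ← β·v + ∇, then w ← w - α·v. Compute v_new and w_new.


v_new = 0.9·-0.53 - 2.1 = -0.477 - 2.1 = -2.577
w_new = -3.22 - 0.1·-2.577 = -3.22 + 0.2577 = -2.9623

v_new=-2.577, w_new=-2.9623


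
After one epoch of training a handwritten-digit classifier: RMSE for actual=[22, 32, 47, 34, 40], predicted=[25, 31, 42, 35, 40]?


MSE = 36/5 = 7.2
RMSE = √(36/5) = 2.6833

2.6833


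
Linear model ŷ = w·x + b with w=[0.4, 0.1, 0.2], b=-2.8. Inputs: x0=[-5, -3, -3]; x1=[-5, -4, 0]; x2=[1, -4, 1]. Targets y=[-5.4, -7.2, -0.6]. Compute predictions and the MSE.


ŷ0 = (0.4)·(-5) + (0.1)·(-3) + (0.2)·(-3) - 2.8 = -5.7
ŷ1 = (0.4)·(-5) + (0.1)·(-4) + (0.2)·(0) - 2.8 = -5.2
ŷ2 = (0.4)·(1) + (0.1)·(-4) + (0.2)·(1) - 2.8 = -2.6
errors² = [0.09, 4.0, 4.0]
MSE = 8.0900/3 = 2.6967

2.6967


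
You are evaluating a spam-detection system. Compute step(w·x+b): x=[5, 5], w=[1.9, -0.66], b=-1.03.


z = (5)·(1.9) + (5)·(-0.66) - 1.03
  = 5.17
step(z) = 1 (z≥0)

1


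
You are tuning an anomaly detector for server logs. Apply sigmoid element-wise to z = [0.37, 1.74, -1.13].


σ(0.37) = 1/(1+e^-0.37) = 0.5915
σ(1.74) = 1/(1+e^-1.74) = 0.8507
σ(-1.13) = 1/(1+e^1.13) = 0.2442
result = [0.5915, 0.8507, 0.2442]

[0.5915, 0.8507, 0.2442]


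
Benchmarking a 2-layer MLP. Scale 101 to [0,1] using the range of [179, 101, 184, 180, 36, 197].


min=36, max=197
(101-36)/(197-36) = 65/161 = 0.4037

0.4037


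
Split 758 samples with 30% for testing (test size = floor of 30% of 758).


Test = ⌊758·30/100⌋ = 227
Train = 758 - 227 = 531

Train: 531, Test: 227


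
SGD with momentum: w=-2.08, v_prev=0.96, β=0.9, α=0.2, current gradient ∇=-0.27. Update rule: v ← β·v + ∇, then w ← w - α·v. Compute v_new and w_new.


v_new = 0.9·0.96 - 0.27 = 0.864 - 0.27 = 0.594
w_new = -2.08 - 0.2·0.594 = -2.08 - 0.1188 = -2.1988

v_new=0.594, w_new=-2.1988


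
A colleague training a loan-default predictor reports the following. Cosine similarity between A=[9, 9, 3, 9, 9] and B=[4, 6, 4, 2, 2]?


A·B = 9·4 + 9·6 + 3·4 + 9·2 + 9·2 = 138
‖A‖ = √333 = 18.2483, ‖B‖ = √76 = 8.7178
cos = 138/(√333·√76) = 138/√25308 = 0.8675

0.8675


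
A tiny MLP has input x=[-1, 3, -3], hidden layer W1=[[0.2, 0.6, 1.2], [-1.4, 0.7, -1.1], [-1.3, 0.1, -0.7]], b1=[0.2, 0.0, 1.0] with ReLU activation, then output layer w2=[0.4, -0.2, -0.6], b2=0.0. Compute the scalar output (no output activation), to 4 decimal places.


z1[0] = (0.2)·(-1) + (0.6)·(3) + (1.2)·(-3) + 0.2 = -1.8
z1[1] = (-1.4)·(-1) + (0.7)·(3) + (-1.1)·(-3) + 0.0 = 6.8
z1[2] = (-1.3)·(-1) + (0.1)·(3) + (-0.7)·(-3) + 1.0 = 4.7
h = ReLU(z1) = [0.0, 6.8, 4.7]
output = (0.4)·(0.0) + (-0.2)·(6.8) + (-0.6)·(4.7) + 0.0 = -4.18

-4.18


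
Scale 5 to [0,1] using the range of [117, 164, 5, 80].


min=5, max=164
(5-5)/(164-5) = 0/159 = 0.0

0.0


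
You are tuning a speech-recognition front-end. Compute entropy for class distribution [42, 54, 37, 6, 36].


Probabilities: [42/175, 54/175, 37/175, 6/175, 36/175] ≈ [0.24, 0.3086, 0.2114, 0.0343, 0.2057]
H = -((42/175)·log₂(42/175) + (54/175)·log₂(54/175) + (37/175)·log₂(37/175) + (6/175)·log₂(6/175) + (36/175)·log₂(36/175))
  = 2.1277 bits

2.1277 bits


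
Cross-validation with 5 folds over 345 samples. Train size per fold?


Fold size = 345/5 = 69
Training per fold = 345 - 69 = 276

276


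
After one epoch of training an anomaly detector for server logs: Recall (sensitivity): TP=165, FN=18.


Recall = TP/(TP+FN)
= 165/(165+18)
= 165/183 = 90.16%

90.16%


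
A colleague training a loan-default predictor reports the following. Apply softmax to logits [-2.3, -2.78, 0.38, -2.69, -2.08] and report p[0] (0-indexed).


Exponentials: e^-2.3=0.1003, e^-2.78=0.062, e^0.38=1.4623, e^-2.69=0.0679, e^-2.08=0.1249
Sum = 1.8174
Softmax = [0.0552, 0.0341, 0.8046, 0.0374, 0.0687]
p[0] = 0.1003/1.8174 = 0.0552

0.0552


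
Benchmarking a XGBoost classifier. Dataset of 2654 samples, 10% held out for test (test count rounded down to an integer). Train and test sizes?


Test = ⌊2654·10/100⌋ = 265
Train = 2654 - 265 = 2389

Train: 2389, Test: 265


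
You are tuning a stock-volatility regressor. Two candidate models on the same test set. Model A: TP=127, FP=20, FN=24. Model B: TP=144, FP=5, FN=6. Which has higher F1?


Model A: P=127/147=0.8639, R=127/151=0.8411, F1=2PR/(P+R)=2TP/(2TP+FP+FN)=254/298=0.8523
Model B: P=144/149=0.9664, R=144/150=0.96, F1=2PR/(P+R)=2TP/(2TP+FP+FN)=288/299=0.9632
0.8523 < 0.9632 → Model B

Model B


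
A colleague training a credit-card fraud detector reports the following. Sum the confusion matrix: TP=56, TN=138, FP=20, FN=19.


Total = TP + TN + FP + FN
= 56 + 138 + 20 + 19
= 233
(Predicted positive: 76, predicted negative: 157)

233


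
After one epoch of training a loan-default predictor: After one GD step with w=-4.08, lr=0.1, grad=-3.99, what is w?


w_new = w - α·∇
= -4.08 - 0.1·-3.99
= -4.08 + 0.399
= -3.681

-3.681


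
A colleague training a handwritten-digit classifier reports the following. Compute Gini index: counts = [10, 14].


Probabilities: [10/24, 14/24] ≈ [0.4167, 0.5833]
Σpᵢ² = (100 + 196)/24² = 296/576
Gini = 1 - Σpᵢ² = 1 - 296/576 = 0.4861

0.4861


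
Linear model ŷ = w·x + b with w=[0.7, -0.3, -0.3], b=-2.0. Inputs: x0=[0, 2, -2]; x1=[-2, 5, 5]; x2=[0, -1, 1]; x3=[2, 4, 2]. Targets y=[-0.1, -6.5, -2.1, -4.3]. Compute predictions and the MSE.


ŷ0 = (0.7)·(0) + (-0.3)·(2) + (-0.3)·(-2) - 2.0 = -2.0
ŷ1 = (0.7)·(-2) + (-0.3)·(5) + (-0.3)·(5) - 2.0 = -6.4
ŷ2 = (0.7)·(0) + (-0.3)·(-1) + (-0.3)·(1) - 2.0 = -2.0
ŷ3 = (0.7)·(2) + (-0.3)·(4) + (-0.3)·(2) - 2.0 = -2.4
errors² = [3.61, 0.01, 0.01, 3.61]
MSE = 7.2400/4 = 1.81

1.81


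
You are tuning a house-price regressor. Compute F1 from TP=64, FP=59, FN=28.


Precision = 64/123 = 0.5203
Recall = 64/92 = 0.6957
F1 = 2·P·R/(P+R) = 2·TP/(2·TP+FP+FN) = 128/(128+59+28) = 128/215 = 0.5953

0.5953


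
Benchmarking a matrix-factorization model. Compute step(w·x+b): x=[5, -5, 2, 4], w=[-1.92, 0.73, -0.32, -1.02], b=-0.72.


z = (5)·(-1.92) + (-5)·(0.73) + (2)·(-0.32) + (4)·(-1.02) - 0.72
  = -18.69
step(z) = 0 (z<0)

0


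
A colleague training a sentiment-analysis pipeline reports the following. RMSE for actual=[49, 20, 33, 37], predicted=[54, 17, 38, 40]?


MSE = 68/4 = 17
RMSE = √(68/4) = 4.1231

4.1231


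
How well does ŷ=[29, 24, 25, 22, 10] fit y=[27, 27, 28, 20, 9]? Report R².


ȳ = 22.2
SS_res = Σ(y-ŷ)² = 27
SS_tot = Σ(y-ȳ)² = 258.8
R² = 1 - SS_res/SS_tot = 1 - 0.1043 = 0.8957

0.8957
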